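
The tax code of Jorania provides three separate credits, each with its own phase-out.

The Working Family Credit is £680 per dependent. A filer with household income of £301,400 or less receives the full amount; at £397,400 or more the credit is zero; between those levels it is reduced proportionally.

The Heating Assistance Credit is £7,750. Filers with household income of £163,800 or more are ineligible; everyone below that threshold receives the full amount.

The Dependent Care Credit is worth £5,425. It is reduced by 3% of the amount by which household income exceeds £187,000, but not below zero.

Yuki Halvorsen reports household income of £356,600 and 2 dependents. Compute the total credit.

£915

Working Family Credit: base = 2 × £680 = £1,360. £356,600 is £55,200 into a £96,000 phase-out range, leaving 40,800/96,000 of the credit: £1,360 × 40,800/96,000 = £578.
Heating Assistance Credit: £356,600 meets or exceeds the £163,800 cutoff, so the credit is £0.
Dependent Care Credit: 3% of the £169,600 excess over £187,000 is £5,088; credit = £5,425 − £5,088 = £337.
Total: £578 + £0 + £337 = £915.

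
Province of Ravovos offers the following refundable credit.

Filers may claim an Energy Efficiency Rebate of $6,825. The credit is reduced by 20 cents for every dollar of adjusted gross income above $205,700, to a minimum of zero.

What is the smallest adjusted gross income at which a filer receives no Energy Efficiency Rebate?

The credit falls by 20% of each dollar above $205,700, so it reaches zero when the excess is $6,825 / 20% = $34,125: income = $205,700 + $34,125 = $239,825.

$239,825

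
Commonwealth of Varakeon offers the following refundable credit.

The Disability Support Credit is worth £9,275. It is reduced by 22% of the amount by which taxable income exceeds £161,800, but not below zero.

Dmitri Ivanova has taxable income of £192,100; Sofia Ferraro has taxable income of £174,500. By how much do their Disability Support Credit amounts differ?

£3,872

Dmitri (£192,100): Disability Support Credit: 22% of the £30,300 excess over £161,800 is £6,666; credit = £9,275 − £6,666 = £2,609.
Sofia (£174,500): Disability Support Credit: 22% of the £12,700 excess over £161,800 is £2,794; credit = £9,275 − £2,794 = £6,481.
Difference: |£2,609 − £6,481| = £3,872.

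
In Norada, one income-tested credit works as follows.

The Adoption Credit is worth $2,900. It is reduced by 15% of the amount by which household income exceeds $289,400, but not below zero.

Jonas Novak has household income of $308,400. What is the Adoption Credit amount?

$50

Adoption Credit: 15% of the $19,000 excess over $289,400 is $2,850; credit = $2,900 − $2,850 = $50.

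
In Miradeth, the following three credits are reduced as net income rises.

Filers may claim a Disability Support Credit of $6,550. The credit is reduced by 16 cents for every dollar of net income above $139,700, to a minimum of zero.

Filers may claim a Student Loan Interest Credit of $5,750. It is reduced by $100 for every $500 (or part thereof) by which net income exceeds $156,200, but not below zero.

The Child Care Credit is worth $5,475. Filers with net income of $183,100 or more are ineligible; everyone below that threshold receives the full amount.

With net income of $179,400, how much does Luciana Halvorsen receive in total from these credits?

$6,723

Disability Support Credit: 16% of the $39,700 excess over $139,700 is $6,352; credit = $6,550 − $6,352 = $198.
Student Loan Interest Credit: income exceeds $156,200 by $23,200, which is 47 full-or-partial $500 increments; reduction = 47 × $100 = $4,700, leaving $1,050.
Child Care Credit: $179,400 is below the $183,100 cutoff, so the full $5,475 applies.
Total: $198 + $1,050 + $5,475 = $6,723.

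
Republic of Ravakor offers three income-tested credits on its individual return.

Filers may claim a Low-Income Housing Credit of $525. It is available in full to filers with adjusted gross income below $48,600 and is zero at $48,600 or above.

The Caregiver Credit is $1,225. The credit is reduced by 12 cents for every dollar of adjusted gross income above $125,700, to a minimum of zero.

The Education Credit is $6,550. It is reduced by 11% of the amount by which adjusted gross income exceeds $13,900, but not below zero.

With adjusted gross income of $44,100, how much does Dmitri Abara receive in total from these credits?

Low-Income Housing Credit: $44,100 is below the $48,600 cutoff, so the full $525 applies.
Caregiver Credit: $44,100 is at or below the $125,700 threshold, so the full $1,225 applies.
Education Credit: 11% of the $30,200 excess over $13,900 is $3,322; credit = $6,550 − $3,322 = $3,228.
Total: $525 + $1,225 + $3,228 = $4,978.

$4,978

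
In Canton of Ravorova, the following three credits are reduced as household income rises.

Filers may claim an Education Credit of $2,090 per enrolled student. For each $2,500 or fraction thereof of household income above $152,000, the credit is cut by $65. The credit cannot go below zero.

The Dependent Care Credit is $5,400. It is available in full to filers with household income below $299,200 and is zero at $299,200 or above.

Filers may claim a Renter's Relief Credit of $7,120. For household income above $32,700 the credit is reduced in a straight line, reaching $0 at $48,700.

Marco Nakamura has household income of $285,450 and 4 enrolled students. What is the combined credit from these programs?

$10,250

Education Credit: base = 4 × $2,090 = $8,360. income exceeds $152,000 by $133,450, which is 54 full-or-partial $2,500 increments; reduction = 54 × $65 = $3,510, leaving $4,850.
Dependent Care Credit: $285,450 is below the $299,200 cutoff, so the full $5,400 applies.
Renter's Relief Credit: $285,450 is at or above $48,700, so the credit is $0.
Total: $4,850 + $5,400 + $0 = $10,250.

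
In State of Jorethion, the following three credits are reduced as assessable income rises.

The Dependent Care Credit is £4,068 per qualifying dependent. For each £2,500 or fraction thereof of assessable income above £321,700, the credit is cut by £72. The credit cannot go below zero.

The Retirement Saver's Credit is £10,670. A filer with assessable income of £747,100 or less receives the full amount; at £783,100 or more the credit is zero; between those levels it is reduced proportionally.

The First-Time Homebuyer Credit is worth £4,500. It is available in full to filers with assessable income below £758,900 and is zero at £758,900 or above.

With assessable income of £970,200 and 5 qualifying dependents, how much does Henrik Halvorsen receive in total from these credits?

£1,620

Dependent Care Credit: base = 5 × £4,068 = £20,340. income exceeds £321,700 by £648,500, which is 260 full-or-partial £2,500 increments; reduction = 260 × £72 = £18,720, leaving £1,620.
Retirement Saver's Credit: £970,200 is at or above £783,100, so the credit is £0.
First-Time Homebuyer Credit: £970,200 meets or exceeds the £758,900 cutoff, so the credit is £0.
Total: £1,620 + £0 + £0 = £1,620.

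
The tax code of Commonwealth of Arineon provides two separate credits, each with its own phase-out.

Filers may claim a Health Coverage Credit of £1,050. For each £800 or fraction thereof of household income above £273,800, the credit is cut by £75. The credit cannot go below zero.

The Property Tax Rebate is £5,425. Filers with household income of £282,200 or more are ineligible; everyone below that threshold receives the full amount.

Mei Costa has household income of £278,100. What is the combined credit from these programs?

£6,025

Health Coverage Credit: income exceeds £273,800 by £4,300, which is 6 full-or-partial £800 increments; reduction = 6 × £75 = £450, leaving £600.
Property Tax Rebate: £278,100 is below the £282,200 cutoff, so the full £5,425 applies.
Total: £600 + £5,425 = £6,025.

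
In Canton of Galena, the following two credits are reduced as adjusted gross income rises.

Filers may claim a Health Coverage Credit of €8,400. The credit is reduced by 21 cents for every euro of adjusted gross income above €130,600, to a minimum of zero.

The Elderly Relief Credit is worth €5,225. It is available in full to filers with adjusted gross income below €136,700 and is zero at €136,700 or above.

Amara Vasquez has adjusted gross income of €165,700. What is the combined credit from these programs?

Health Coverage Credit: 21% of the €35,100 excess over €130,600 is €7,371; credit = €8,400 − €7,371 = €1,029.
Elderly Relief Credit: €165,700 meets or exceeds the €136,700 cutoff, so the credit is €0.
Total: €1,029 + €0 = €1,029.

€1,029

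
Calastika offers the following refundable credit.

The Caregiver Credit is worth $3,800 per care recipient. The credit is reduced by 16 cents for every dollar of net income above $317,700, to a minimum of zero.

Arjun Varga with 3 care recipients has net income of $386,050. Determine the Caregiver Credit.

Caregiver Credit: base = 3 × $3,800 = $11,400. 16% of the $68,350 excess over $317,700 is $10,936; credit = $11,400 − $10,936 = $464.

$464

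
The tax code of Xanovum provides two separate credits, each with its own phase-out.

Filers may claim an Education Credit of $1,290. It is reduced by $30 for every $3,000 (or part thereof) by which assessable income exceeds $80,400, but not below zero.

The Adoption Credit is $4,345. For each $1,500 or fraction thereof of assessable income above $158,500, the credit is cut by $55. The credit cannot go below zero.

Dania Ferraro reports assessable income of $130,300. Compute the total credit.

$5,125

Education Credit: income exceeds $80,400 by $49,900, which is 17 full-or-partial $3,000 increments; reduction = 17 × $30 = $510, leaving $780.
Adoption Credit: $130,300 is at or below the $158,500 threshold, so the full $4,345 applies.
Total: $780 + $4,345 = $5,125.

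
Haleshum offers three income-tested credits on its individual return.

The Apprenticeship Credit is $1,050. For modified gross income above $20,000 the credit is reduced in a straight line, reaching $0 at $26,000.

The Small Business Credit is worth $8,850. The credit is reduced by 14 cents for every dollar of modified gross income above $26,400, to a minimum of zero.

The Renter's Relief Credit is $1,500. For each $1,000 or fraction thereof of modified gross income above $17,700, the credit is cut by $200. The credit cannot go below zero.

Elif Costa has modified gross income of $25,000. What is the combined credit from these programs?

$9,025

Apprenticeship Credit: $25,000 is $5,000 into a $6,000 phase-out range, leaving 1,000/6,000 of the credit: $1,050 × 1,000/6,000 = $175.
Small Business Credit: $25,000 is at or below the $26,400 threshold, so the full $8,850 applies.
Renter's Relief Credit: income exceeds $17,700 by $7,300 → 8 increments × $200 = $1,600 ≥ base, so the credit is $0.
Total: $175 + $8,850 + $0 = $9,025.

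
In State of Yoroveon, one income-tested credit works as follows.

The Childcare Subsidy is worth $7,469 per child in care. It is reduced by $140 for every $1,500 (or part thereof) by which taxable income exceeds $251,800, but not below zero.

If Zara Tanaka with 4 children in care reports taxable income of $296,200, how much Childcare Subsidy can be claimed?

Childcare Subsidy: base = 4 × $7,469 = $29,876. income exceeds $251,800 by $44,400, which is 30 full-or-partial $1,500 increments; reduction = 30 × $140 = $4,200, leaving $25,676.

$25,676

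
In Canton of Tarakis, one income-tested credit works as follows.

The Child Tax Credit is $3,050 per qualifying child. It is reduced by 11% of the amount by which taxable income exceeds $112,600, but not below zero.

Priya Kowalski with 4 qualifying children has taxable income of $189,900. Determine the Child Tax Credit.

Child Tax Credit: base = 4 × $3,050 = $12,200. 11% of the $77,300 excess over $112,600 is $8,503; credit = $12,200 − $8,503 = $3,697.

$3,697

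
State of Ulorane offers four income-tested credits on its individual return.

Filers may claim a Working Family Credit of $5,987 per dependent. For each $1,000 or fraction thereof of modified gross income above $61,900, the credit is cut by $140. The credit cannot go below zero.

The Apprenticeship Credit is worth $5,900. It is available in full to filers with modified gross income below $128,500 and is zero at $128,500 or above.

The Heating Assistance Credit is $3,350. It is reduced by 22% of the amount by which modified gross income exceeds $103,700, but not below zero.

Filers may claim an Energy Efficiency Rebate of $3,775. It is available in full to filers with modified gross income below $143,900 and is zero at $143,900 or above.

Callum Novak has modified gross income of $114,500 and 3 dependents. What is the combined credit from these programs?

$21,190

Working Family Credit: base = 3 × $5,987 = $17,961. income exceeds $61,900 by $52,600, which is 53 full-or-partial $1,000 increments; reduction = 53 × $140 = $7,420, leaving $10,541.
Apprenticeship Credit: $114,500 is below the $128,500 cutoff, so the full $5,900 applies.
Heating Assistance Credit: 22% of the $10,800 excess over $103,700 is $2,376; credit = $3,350 − $2,376 = $974.
Energy Efficiency Rebate: $114,500 is below the $143,900 cutoff, so the full $3,775 applies.
Total: $10,541 + $5,900 + $974 + $3,775 = $21,190.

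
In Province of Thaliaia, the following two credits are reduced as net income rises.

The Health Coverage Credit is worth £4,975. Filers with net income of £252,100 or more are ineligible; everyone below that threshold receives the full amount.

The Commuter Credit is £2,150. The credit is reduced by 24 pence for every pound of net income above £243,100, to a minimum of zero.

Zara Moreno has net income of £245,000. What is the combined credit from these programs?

Health Coverage Credit: £245,000 is below the £252,100 cutoff, so the full £4,975 applies.
Commuter Credit: 24% of the £1,900 excess over £243,100 is £456; credit = £2,150 − £456 = £1,694.
Total: £4,975 + £1,694 = £6,669.

£6,669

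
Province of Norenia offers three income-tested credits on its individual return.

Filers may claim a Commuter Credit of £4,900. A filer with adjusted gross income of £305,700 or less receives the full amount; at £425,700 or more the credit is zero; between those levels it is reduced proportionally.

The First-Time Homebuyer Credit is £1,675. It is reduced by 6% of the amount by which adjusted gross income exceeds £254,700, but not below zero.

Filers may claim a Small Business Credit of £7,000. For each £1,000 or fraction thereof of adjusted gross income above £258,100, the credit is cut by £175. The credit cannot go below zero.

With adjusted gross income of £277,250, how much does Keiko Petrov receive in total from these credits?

£8,722

Commuter Credit: £277,250 is at or below the £305,700 threshold, so the full £4,900 applies.
First-Time Homebuyer Credit: 6% of the £22,550 excess over £254,700 is £1,353; credit = £1,675 − £1,353 = £322.
Small Business Credit: income exceeds £258,100 by £19,150, which is 20 full-or-partial £1,000 increments; reduction = 20 × £175 = £3,500, leaving £3,500.
Total: £4,900 + £322 + £3,500 = £8,722.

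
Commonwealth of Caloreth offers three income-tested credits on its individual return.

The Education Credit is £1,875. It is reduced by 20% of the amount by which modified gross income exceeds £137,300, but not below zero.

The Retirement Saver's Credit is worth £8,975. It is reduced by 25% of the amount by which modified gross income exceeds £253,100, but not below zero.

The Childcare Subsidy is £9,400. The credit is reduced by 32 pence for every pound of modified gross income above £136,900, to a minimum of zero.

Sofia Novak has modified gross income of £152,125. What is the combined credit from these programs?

Education Credit: 20% of the £14,825 excess over £137,300 is £2,965 ≥ base, so the credit is £0.
Retirement Saver's Credit: £152,125 is at or below the £253,100 threshold, so the full £8,975 applies.
Childcare Subsidy: 32% of the £15,225 excess over £136,900 is £4,872; credit = £9,400 − £4,872 = £4,528.
Total: £0 + £8,975 + £4,528 = £13,503.

£13,503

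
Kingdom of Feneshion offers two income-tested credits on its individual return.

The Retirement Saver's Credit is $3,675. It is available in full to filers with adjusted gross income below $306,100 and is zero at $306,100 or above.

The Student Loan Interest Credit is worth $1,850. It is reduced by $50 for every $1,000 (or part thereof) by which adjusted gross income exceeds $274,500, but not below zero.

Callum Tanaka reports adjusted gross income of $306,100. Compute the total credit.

Retirement Saver's Credit: $306,100 meets or exceeds the $306,100 cutoff, so the credit is $0.
Student Loan Interest Credit: income exceeds $274,500 by $31,600, which is 32 full-or-partial $1,000 increments; reduction = 32 × $50 = $1,600, leaving $250.
Total: $0 + $250 = $250.

$250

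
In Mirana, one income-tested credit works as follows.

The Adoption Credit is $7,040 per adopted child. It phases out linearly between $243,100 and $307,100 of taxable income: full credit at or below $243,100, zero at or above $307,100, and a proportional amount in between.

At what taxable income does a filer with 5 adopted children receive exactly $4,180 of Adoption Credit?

Full credit = 5 × $7,040 = $35,200.
$4,180 is 4,180/35,200 of the full $35,200, so 31,020/35,200 of the $64,000 range has been used: income = $243,100 + $64,000 × 31,020/35,200 = $299,500.

$299,500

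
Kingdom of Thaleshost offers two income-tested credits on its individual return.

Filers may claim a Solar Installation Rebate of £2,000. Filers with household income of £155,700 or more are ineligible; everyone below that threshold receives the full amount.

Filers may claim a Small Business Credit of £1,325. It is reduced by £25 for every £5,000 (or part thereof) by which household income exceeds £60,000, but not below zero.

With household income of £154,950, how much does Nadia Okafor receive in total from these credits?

£2,850

Solar Installation Rebate: £154,950 is below the £155,700 cutoff, so the full £2,000 applies.
Small Business Credit: income exceeds £60,000 by £94,950, which is 19 full-or-partial £5,000 increments; reduction = 19 × £25 = £475, leaving £850.
Total: £2,000 + £850 = £2,850.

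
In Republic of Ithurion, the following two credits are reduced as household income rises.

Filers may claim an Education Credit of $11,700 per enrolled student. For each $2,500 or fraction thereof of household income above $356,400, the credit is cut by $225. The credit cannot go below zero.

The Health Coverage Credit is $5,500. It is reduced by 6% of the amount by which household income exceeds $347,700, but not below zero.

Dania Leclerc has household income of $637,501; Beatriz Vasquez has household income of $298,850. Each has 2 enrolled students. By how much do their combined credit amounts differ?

Dania ($637,501): Education Credit: base = 2 × $11,700 = $23,400. income exceeds $356,400 by $281,101 → 113 increments × $225 = $25,425 ≥ base, so the credit is $0. Health Coverage Credit: 6% of the $289,801 excess over $347,700 is $17,388.06 ≥ base, so the credit is $0. total $0 + $0 = $0
Beatriz ($298,850): Education Credit: base = 2 × $11,700 = $23,400. $298,850 is at or below the $356,400 threshold, so the full $23,400 applies. Health Coverage Credit: $298,850 is at or below the $347,700 threshold, so the full $5,500 applies. total $23,400 + $5,500 = $28,900
Difference: |$0 − $28,900| = $28,900.

$28,900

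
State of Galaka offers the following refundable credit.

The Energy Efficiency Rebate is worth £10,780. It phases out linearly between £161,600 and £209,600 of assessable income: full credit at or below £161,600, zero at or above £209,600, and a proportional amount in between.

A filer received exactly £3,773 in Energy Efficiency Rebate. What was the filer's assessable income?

£3,773 is 3,773/10,780 of the full £10,780, so 7,007/10,780 of the £48,000 range has been used: income = £161,600 + £48,000 × 7,007/10,780 = £192,800.

£192,800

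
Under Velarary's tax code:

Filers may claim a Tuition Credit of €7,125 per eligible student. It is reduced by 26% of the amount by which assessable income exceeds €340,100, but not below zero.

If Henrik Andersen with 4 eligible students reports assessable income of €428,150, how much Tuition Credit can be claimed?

€5,607

Tuition Credit: base = 4 × €7,125 = €28,500. 26% of the €88,050 excess over €340,100 is €22,893; credit = €28,500 − €22,893 = €5,607.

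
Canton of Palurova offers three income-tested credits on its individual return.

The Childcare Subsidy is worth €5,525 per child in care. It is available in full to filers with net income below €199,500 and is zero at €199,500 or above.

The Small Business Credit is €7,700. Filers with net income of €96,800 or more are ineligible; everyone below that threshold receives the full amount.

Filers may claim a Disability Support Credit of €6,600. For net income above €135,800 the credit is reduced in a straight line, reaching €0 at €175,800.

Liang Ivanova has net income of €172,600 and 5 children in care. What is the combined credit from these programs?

€28,153

Childcare Subsidy: base = 5 × €5,525 = €27,625. €172,600 is below the €199,500 cutoff, so the full €27,625 applies.
Small Business Credit: €172,600 meets or exceeds the €96,800 cutoff, so the credit is €0.
Disability Support Credit: €172,600 is €36,800 into a €40,000 phase-out range, leaving 3,200/40,000 of the credit: €6,600 × 3,200/40,000 = €528.
Total: €27,625 + €0 + €528 = €28,153.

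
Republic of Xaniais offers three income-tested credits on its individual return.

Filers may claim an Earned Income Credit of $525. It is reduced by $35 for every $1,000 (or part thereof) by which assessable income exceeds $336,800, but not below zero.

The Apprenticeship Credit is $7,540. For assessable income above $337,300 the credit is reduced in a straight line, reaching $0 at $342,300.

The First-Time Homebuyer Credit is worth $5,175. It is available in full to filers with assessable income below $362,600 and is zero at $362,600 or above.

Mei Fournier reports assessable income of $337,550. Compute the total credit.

Earned Income Credit: income exceeds $336,800 by $750, which is 1 full-or-partial $1,000 increment; reduction = 1 × $35 = $35, leaving $490.
Apprenticeship Credit: $337,550 is $250 into a $5,000 phase-out range, leaving 4,750/5,000 of the credit: $7,540 × 4,750/5,000 = $7,163.
First-Time Homebuyer Credit: $337,550 is below the $362,600 cutoff, so the full $5,175 applies.
Total: $490 + $7,163 + $5,175 = $12,828.

$12,828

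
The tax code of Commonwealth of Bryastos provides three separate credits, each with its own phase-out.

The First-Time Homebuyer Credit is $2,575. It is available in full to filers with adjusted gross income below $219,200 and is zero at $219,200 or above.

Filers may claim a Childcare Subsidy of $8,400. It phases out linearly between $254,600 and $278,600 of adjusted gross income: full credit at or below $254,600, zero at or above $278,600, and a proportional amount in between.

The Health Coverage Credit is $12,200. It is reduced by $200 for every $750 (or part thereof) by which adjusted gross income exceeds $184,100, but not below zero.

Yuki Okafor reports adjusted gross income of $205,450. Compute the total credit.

$17,375

First-Time Homebuyer Credit: $205,450 is below the $219,200 cutoff, so the full $2,575 applies.
Childcare Subsidy: $205,450 is at or below the $254,600 threshold, so the full $8,400 applies.
Health Coverage Credit: income exceeds $184,100 by $21,350, which is 29 full-or-partial $750 increments; reduction = 29 × $200 = $5,800, leaving $6,400.
Total: $2,575 + $8,400 + $6,400 = $17,375.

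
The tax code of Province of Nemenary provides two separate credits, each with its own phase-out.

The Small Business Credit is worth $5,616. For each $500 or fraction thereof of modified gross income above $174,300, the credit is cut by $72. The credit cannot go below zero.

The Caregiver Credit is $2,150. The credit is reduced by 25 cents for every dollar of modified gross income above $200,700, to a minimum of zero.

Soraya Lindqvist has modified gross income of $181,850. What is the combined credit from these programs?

Small Business Credit: income exceeds $174,300 by $7,550, which is 16 full-or-partial $500 increments; reduction = 16 × $72 = $1,152, leaving $4,464.
Caregiver Credit: $181,850 is at or below the $200,700 threshold, so the full $2,150 applies.
Total: $4,464 + $2,150 = $6,614.

$6,614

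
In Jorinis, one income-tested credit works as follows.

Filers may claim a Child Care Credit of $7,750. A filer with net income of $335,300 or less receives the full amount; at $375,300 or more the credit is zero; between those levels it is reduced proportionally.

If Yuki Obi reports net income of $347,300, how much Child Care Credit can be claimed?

Child Care Credit: $347,300 is $12,000 into a $40,000 phase-out range, leaving 28,000/40,000 of the credit: $7,750 × 28,000/40,000 = $5,425.

$5,425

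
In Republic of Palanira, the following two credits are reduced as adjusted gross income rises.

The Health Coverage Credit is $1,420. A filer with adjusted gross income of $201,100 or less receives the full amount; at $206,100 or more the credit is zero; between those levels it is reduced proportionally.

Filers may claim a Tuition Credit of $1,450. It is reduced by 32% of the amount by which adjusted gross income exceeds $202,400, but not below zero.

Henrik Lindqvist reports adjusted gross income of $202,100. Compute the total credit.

Health Coverage Credit: $202,100 is $1,000 into a $5,000 phase-out range, leaving 4,000/5,000 of the credit: $1,420 × 4,000/5,000 = $1,136.
Tuition Credit: $202,100 is at or below the $202,400 threshold, so the full $1,450 applies.
Total: $1,136 + $1,450 = $2,586.

$2,586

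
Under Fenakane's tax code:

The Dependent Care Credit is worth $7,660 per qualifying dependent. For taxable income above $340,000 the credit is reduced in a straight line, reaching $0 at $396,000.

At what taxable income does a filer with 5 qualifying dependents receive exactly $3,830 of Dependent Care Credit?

Full credit = 5 × $7,660 = $38,300.
$3,830 is 3,830/38,300 of the full $38,300, so 34,470/38,300 of the $56,000 range has been used: income = $340,000 + $56,000 × 34,470/38,300 = $390,400.

$390,400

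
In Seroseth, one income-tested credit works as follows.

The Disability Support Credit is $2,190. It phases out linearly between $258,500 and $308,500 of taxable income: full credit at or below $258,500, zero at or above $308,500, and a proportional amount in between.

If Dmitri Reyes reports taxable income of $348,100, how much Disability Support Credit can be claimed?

$0

Disability Support Credit: $348,100 is at or above $308,500, so the credit is $0.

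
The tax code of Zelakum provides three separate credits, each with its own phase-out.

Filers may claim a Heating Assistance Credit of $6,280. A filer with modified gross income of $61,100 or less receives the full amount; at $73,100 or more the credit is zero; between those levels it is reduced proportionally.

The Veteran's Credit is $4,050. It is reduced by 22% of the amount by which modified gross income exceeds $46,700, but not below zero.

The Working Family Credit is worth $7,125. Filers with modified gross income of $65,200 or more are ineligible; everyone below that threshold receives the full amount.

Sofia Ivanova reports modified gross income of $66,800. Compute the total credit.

$3,297

Heating Assistance Credit: $66,800 is $5,700 into a $12,000 phase-out range, leaving 6,300/12,000 of the credit: $6,280 × 6,300/12,000 = $3,297.
Veteran's Credit: 22% of the $20,100 excess over $46,700 is $4,422 ≥ base, so the credit is $0.
Working Family Credit: $66,800 meets or exceeds the $65,200 cutoff, so the credit is $0.
Total: $3,297 + $0 + $0 = $3,297.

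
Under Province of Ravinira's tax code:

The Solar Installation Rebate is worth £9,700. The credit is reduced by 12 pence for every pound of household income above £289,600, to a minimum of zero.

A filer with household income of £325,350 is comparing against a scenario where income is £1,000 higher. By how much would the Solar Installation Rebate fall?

£120

At £325,350 — 12% of the £35,750 excess over £289,600 is £4,290; credit = £9,700 − £4,290 = £5,410.
At £326,350 — 12% of the £36,750 excess over £289,600 is £4,410; credit = £9,700 − £4,410 = £5,290.
Lost: £5,410 − £5,290 = £120.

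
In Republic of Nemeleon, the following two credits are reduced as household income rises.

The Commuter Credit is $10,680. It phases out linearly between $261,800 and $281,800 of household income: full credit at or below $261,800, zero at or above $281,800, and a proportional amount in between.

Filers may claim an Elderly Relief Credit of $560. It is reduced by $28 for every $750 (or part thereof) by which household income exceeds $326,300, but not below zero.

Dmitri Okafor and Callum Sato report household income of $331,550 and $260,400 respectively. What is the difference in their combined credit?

Dmitri ($331,550): Commuter Credit: $331,550 is at or above $281,800, so the credit is $0. Elderly Relief Credit: income exceeds $326,300 by $5,250, which is 7 full-or-partial $750 increments; reduction = 7 × $28 = $196, leaving $364. total $0 + $364 = $364
Callum ($260,400): Commuter Credit: $260,400 is at or below the $261,800 threshold, so the full $10,680 applies. Elderly Relief Credit: $260,400 is at or below the $326,300 threshold, so the full $560 applies. total $10,680 + $560 = $11,240
Difference: |$364 − $11,240| = $10,876.

$10,876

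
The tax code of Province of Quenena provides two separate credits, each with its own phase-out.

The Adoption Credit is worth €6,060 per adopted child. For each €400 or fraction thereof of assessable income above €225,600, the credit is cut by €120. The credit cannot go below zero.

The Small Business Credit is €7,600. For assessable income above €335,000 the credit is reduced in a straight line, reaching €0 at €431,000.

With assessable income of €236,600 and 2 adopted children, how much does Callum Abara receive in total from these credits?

€16,360

Adoption Credit: base = 2 × €6,060 = €12,120. income exceeds €225,600 by €11,000, which is 28 full-or-partial €400 increments; reduction = 28 × €120 = €3,360, leaving €8,760.
Small Business Credit: €236,600 is at or below the €335,000 threshold, so the full €7,600 applies.
Total: €8,760 + €7,600 = €16,360.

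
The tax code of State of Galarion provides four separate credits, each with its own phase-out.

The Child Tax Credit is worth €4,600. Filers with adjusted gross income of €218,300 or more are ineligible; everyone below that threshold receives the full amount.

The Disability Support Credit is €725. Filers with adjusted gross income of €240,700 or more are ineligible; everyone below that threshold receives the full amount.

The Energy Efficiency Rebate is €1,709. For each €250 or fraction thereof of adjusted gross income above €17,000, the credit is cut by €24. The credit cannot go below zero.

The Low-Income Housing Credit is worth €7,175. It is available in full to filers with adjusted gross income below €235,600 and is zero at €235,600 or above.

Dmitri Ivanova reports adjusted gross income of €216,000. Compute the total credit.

€12,500

Child Tax Credit: €216,000 is below the €218,300 cutoff, so the full €4,600 applies.
Disability Support Credit: €216,000 is below the €240,700 cutoff, so the full €725 applies.
Energy Efficiency Rebate: income exceeds €17,000 by €199,000 → 796 increments × €24 = €19,104 ≥ base, so the credit is €0.
Low-Income Housing Credit: €216,000 is below the €235,600 cutoff, so the full €7,175 applies.
Total: €4,600 + €725 + €0 + €7,175 = €12,500.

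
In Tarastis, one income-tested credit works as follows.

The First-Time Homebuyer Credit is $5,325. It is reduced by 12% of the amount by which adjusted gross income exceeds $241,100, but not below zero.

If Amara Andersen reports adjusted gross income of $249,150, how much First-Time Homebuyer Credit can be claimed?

First-Time Homebuyer Credit: 12% of the $8,050 excess over $241,100 is $966; credit = $5,325 − $966 = $4,359.

$4,359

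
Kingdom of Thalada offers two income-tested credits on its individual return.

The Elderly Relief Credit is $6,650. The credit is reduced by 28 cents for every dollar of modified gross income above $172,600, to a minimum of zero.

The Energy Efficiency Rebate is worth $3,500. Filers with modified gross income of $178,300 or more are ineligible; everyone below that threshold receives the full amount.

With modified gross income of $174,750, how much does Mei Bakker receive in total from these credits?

$9,548

Elderly Relief Credit: 28% of the $2,150 excess over $172,600 is $602; credit = $6,650 − $602 = $6,048.
Energy Efficiency Rebate: $174,750 is below the $178,300 cutoff, so the full $3,500 applies.
Total: $6,048 + $3,500 = $9,548.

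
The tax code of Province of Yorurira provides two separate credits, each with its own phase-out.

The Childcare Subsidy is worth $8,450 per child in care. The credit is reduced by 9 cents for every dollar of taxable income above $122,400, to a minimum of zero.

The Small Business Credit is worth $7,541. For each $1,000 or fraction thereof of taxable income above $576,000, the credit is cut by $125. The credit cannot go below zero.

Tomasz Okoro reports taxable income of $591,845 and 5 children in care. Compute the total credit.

Childcare Subsidy: base = 5 × $8,450 = $42,250. 9% of the $469,445 excess over $122,400 is $42,250.05 ≥ base, so the credit is $0.
Small Business Credit: income exceeds $576,000 by $15,845, which is 16 full-or-partial $1,000 increments; reduction = 16 × $125 = $2,000, leaving $5,541.
Total: $0 + $5,541 = $5,541.

$5,541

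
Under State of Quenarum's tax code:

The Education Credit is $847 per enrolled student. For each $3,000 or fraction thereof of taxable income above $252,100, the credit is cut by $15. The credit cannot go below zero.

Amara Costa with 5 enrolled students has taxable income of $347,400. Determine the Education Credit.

Education Credit: base = 5 × $847 = $4,235. income exceeds $252,100 by $95,300, which is 32 full-or-partial $3,000 increments; reduction = 32 × $15 = $480, leaving $3,755.

$3,755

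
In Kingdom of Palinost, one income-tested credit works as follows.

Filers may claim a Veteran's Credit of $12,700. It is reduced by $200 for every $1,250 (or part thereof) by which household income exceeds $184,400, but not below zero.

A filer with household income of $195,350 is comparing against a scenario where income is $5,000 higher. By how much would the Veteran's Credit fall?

$800

At $195,350 — income exceeds $184,400 by $10,950, which is 9 full-or-partial $1,250 increments; reduction = 9 × $200 = $1,800, leaving $10,900.
At $200,350 — income exceeds $184,400 by $15,950, which is 13 full-or-partial $1,250 increments; reduction = 13 × $200 = $2,600, leaving $10,100.
Lost: $10,900 − $10,100 = $800.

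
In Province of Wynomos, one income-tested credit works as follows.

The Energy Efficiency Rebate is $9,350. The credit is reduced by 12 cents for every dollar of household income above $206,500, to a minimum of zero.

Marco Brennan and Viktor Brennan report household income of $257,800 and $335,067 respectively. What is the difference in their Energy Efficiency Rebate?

$3,194

Marco ($257,800): Energy Efficiency Rebate: 12% of the $51,300 excess over $206,500 is $6,156; credit = $9,350 − $6,156 = $3,194.
Viktor ($335,067): Energy Efficiency Rebate: 12% of the $128,567 excess over $206,500 is $15,428.04 ≥ base, so the credit is $0.
Difference: |$3,194 − $0| = $3,194.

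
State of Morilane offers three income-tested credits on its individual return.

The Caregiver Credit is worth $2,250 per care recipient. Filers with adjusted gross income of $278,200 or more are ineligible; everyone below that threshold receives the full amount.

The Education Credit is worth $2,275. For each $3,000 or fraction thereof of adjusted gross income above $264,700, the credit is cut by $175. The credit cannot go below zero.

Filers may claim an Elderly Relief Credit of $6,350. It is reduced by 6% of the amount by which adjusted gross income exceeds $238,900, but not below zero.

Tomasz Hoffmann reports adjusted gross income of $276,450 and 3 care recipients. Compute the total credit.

Caregiver Credit: base = 3 × $2,250 = $6,750. $276,450 is below the $278,200 cutoff, so the full $6,750 applies.
Education Credit: income exceeds $264,700 by $11,750, which is 4 full-or-partial $3,000 increments; reduction = 4 × $175 = $700, leaving $1,575.
Elderly Relief Credit: 6% of the $37,550 excess over $238,900 is $2,253; credit = $6,350 − $2,253 = $4,097.
Total: $6,750 + $1,575 + $4,097 = $12,422.

$12,422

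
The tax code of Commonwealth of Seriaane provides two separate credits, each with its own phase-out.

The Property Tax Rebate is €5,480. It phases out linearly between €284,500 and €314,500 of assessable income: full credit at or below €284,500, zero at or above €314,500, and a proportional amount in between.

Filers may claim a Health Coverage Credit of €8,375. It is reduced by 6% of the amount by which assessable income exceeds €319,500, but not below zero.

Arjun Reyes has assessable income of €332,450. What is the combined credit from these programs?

Property Tax Rebate: €332,450 is at or above €314,500, so the credit is €0.
Health Coverage Credit: 6% of the €12,950 excess over €319,500 is €777; credit = €8,375 − €777 = €7,598.
Total: €0 + €7,598 = €7,598.

€7,598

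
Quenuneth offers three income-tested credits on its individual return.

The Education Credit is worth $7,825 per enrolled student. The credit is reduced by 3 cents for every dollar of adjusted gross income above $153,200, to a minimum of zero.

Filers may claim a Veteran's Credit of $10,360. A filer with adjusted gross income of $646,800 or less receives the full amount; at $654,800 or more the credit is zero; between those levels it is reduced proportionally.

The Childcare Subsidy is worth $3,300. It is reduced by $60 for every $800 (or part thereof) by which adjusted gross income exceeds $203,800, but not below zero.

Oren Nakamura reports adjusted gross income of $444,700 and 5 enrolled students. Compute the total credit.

Education Credit: base = 5 × $7,825 = $39,125. 3% of the $291,500 excess over $153,200 is $8,745; credit = $39,125 − $8,745 = $30,380.
Veteran's Credit: $444,700 is at or below the $646,800 threshold, so the full $10,360 applies.
Childcare Subsidy: income exceeds $203,800 by $240,900 → 302 increments × $60 = $18,120 ≥ base, so the credit is $0.
Total: $30,380 + $10,360 + $0 = $40,740.

$40,740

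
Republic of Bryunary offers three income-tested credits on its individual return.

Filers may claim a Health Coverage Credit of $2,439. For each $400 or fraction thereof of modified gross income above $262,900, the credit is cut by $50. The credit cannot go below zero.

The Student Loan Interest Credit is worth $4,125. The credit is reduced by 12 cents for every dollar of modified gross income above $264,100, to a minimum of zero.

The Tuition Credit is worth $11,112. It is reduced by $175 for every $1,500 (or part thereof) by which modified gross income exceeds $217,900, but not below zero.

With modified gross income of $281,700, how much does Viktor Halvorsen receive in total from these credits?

$5,689

Health Coverage Credit: income exceeds $262,900 by $18,800, which is 47 full-or-partial $400 increments; reduction = 47 × $50 = $2,350, leaving $89.
Student Loan Interest Credit: 12% of the $17,600 excess over $264,100 is $2,112; credit = $4,125 − $2,112 = $2,013.
Tuition Credit: income exceeds $217,900 by $63,800, which is 43 full-or-partial $1,500 increments; reduction = 43 × $175 = $7,525, leaving $3,587.
Total: $89 + $2,013 + $3,587 = $5,689.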